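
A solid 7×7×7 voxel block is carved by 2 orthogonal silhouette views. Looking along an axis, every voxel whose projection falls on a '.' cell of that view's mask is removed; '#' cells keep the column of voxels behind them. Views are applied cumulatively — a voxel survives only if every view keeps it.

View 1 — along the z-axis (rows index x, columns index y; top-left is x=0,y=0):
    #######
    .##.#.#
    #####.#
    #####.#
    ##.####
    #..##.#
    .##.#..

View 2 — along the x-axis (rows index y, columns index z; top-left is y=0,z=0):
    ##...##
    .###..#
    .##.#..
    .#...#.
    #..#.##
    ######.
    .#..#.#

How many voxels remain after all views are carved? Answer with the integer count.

full grid |V| = 343
step 1: project along z, AND mask (36/49) → |grid| = 252
step 2: project along x, AND mask (26/49) → |grid| = 127

|visual hull| = 127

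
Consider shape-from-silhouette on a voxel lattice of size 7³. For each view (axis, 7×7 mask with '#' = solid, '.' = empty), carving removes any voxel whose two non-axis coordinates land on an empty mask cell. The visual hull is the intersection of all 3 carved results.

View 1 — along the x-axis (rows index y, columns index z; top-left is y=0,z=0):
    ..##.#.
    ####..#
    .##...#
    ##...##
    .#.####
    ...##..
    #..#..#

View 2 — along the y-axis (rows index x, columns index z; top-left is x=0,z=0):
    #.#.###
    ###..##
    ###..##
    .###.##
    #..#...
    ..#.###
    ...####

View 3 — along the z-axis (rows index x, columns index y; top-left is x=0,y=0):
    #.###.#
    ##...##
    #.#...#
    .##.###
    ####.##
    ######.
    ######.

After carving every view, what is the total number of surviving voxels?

full grid |V| = 343
  1. axis=0 (YZ plane), |mask|=25  ⇒  voxels=175
  2. axis=1 (XZ plane), |mask|=30  ⇒  voxels=108
  3. axis=2 (XY plane), |mask|=35  ⇒  voxels=73

|visual hull| = 73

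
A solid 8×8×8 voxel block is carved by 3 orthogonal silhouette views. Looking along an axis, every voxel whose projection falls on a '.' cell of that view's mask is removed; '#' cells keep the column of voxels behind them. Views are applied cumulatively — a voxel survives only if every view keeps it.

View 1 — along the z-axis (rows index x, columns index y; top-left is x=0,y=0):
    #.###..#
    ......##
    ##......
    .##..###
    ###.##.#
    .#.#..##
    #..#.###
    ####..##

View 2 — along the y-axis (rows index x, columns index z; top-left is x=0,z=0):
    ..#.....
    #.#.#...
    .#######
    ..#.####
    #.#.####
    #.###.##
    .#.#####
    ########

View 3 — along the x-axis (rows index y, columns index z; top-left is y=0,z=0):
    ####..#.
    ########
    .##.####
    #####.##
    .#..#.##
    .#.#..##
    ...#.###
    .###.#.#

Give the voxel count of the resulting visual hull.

full grid |V| = 512
carve view 1 (along z, XY-mask fill 35/64): 280 voxels remain
carve view 2 (along y, XZ-mask fill 42/64): 188 voxels remain
carve view 3 (along x, YZ-mask fill 43/64): 129 voxels remain

129 voxels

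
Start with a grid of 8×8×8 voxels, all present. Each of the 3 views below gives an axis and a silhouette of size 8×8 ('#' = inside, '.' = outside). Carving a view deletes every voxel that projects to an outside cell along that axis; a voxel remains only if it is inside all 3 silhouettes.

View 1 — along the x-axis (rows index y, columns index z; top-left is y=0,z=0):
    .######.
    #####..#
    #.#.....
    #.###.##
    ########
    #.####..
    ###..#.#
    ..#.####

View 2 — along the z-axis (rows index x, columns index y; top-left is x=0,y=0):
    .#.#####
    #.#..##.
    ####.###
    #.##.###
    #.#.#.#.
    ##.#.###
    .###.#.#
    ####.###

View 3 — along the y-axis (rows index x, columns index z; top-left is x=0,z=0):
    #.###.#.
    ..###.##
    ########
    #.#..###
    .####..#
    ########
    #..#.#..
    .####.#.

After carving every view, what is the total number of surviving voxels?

start: 8×8×8 = 512 voxels
after view 1 [x-axis, 43 of 64 cells solid] → remaining = 344
after view 2 [z-axis, 45 of 64 cells solid] → remaining = 230
after view 3 [y-axis, 44 of 64 cells solid] → remaining = 165

165 voxels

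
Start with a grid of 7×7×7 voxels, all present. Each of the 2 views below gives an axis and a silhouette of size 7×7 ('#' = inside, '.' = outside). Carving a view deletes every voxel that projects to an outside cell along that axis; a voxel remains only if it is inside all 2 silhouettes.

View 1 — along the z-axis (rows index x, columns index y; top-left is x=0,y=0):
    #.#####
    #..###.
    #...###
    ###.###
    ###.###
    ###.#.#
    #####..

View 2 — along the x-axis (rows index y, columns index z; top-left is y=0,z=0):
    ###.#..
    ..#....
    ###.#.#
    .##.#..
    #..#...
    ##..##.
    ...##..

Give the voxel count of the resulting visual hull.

start: 7×7×7 = 343 voxels
  1. axis=2 (XY plane), |mask|=36  ⇒  voxels=252
  2. axis=0 (YZ plane), |mask|=21  ⇒  voxels=110

remaining voxels: 110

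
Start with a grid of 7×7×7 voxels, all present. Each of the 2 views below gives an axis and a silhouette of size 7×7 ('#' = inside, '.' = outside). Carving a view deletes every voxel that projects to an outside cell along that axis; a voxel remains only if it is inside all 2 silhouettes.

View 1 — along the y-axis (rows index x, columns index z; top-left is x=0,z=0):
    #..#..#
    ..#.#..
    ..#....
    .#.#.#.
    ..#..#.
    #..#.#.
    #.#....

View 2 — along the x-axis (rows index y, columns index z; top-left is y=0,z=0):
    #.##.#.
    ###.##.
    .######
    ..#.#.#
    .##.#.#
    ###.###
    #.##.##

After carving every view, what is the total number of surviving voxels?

full grid |V| = 343
step 1: project along y, AND mask (16/49) → |grid| = 112
step 2: project along x, AND mask (33/49) → |grid| = 78

remaining voxels: 78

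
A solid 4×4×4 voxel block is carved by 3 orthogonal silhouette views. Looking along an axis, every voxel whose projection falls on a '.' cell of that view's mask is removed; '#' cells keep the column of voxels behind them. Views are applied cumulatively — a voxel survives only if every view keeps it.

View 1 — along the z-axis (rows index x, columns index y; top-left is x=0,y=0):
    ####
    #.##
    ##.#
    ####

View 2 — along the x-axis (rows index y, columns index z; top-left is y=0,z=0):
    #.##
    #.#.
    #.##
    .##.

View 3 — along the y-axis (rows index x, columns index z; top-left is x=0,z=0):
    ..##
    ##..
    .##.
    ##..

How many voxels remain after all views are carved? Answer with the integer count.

17 voxels

full grid |V| = 64
V1 z: intersect with XY mask (14 set) -- 56 left
V2 x: intersect with YZ mask (10 set) -- 35 left
V3 y: intersect with XZ mask (8 set) -- 17 left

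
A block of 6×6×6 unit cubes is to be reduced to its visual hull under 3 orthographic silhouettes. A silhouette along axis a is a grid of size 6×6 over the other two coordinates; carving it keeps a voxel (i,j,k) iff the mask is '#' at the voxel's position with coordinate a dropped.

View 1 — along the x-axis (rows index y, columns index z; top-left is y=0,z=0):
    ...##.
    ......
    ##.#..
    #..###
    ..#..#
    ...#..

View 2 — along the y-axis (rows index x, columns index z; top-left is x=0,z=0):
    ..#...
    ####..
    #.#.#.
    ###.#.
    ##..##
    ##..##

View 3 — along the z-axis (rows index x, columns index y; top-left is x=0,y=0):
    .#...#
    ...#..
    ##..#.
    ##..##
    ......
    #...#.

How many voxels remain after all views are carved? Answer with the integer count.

start: 6×6×6 = 216 voxels
V1 x: intersect with YZ mask (12 set) -- 72 left
V2 y: intersect with XZ mask (20 set) -- 34 left
V3 z: intersect with XY mask (12 set) -- 8 left

8 voxels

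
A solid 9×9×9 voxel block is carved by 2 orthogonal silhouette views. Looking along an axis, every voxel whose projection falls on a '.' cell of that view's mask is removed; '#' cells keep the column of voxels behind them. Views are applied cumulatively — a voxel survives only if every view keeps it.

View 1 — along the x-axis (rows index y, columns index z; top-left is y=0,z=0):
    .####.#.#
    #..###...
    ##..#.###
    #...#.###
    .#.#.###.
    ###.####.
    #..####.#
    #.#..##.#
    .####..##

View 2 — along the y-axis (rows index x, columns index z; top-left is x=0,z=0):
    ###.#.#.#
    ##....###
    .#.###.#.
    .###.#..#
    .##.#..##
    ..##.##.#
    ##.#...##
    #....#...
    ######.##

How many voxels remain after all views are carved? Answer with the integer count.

251 voxels

full grid |V| = 729
carve view 1 (along x, YZ-mask fill 50/81): 450 voxels remain
carve view 2 (along y, XZ-mask fill 46/81): 251 voxels remain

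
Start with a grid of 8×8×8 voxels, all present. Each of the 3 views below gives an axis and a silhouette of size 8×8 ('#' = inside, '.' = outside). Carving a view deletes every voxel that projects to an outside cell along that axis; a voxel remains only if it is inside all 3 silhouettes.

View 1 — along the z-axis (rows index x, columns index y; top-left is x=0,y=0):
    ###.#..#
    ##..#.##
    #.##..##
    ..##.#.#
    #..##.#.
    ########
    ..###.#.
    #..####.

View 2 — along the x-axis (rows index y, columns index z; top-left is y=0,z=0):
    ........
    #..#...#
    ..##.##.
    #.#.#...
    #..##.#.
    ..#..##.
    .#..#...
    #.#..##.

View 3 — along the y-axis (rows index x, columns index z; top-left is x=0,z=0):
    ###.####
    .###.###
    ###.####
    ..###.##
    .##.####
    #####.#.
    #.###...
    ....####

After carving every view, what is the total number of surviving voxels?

remaining voxels: 81

start: 8×8×8 = 512 voxels
after view 1 [z-axis, 40 of 64 cells solid] → remaining = 320
after view 2 [x-axis, 23 of 64 cells solid] → remaining = 112
after view 3 [y-axis, 45 of 64 cells solid] → remaining = 81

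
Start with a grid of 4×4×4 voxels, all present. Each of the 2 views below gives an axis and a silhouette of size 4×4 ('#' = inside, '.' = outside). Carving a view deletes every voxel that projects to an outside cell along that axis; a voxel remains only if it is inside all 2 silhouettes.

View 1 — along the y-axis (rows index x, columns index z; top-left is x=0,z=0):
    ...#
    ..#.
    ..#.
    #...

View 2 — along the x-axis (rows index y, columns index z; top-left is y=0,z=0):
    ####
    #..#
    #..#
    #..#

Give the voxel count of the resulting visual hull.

|visual hull| = 10

start: 4×4×4 = 64 voxels
after view 1 [y-axis, 4 of 16 cells solid] → remaining = 16
after view 2 [x-axis, 10 of 16 cells solid] → remaining = 10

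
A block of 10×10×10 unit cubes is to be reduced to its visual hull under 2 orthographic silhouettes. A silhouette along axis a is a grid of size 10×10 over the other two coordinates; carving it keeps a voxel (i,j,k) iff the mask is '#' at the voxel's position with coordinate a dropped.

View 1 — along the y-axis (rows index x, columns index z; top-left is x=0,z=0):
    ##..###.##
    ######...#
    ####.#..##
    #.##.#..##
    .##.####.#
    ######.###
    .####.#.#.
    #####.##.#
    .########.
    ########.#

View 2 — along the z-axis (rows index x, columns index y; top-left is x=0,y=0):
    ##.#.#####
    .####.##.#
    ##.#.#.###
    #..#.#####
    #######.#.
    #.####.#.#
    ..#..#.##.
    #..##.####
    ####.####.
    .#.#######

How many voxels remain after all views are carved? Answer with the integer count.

before carving: 1000 voxels (10×10×10)
step 1: project along y, AND mask (74/100) → |grid| = 740
step 2: project along z, AND mask (71/100) → |grid| = 531

531 voxels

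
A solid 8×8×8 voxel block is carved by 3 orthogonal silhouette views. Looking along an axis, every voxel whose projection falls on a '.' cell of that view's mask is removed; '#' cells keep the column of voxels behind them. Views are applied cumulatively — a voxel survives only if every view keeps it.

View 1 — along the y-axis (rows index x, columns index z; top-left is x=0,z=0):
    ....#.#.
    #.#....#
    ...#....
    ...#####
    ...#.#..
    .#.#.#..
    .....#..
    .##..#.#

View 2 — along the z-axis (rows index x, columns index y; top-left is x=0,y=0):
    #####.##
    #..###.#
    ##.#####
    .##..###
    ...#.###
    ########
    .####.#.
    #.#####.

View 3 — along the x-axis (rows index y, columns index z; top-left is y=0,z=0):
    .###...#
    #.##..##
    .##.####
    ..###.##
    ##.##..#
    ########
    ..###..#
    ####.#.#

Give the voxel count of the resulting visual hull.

83 voxels

before carving: 512 voxels (8×8×8)
carve view 1 (along y, XZ-mask fill 21/64): 168 voxels remain
carve view 2 (along z, XY-mask fill 47/64): 122 voxels remain
carve view 3 (along x, YZ-mask fill 43/64): 83 voxels remain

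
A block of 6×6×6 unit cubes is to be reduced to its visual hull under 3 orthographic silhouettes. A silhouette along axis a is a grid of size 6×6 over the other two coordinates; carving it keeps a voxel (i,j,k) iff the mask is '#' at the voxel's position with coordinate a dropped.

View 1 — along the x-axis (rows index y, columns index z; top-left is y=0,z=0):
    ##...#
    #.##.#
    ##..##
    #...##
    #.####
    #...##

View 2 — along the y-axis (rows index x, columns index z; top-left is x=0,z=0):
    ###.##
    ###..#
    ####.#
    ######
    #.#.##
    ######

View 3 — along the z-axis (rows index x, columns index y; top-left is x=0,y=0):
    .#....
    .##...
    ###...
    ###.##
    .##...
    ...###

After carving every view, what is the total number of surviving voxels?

voxel count = 55

start: 6×6×6 = 216 voxels
  1. axis=0 (YZ plane), |mask|=22  ⇒  voxels=132
  2. axis=1 (XZ plane), |mask|=30  ⇒  voxels=116
  3. axis=2 (XY plane), |mask|=16  ⇒  voxels=55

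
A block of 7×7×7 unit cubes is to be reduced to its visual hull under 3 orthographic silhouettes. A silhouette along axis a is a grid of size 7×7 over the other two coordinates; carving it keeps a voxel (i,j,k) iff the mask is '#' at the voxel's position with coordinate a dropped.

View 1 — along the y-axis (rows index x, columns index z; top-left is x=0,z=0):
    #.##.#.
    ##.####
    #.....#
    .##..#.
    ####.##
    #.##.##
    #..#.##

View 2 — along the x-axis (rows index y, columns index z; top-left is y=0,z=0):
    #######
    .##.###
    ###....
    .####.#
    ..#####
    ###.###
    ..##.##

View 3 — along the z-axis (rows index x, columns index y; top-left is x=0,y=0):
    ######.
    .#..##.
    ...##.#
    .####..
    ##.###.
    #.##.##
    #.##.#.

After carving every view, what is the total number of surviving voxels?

before carving: 343 voxels (7×7×7)
V1 y: intersect with XZ mask (30 set) -- 210 left
V2 x: intersect with YZ mask (35 set) -- 146 left
V3 z: intersect with XY mask (30 set) -- 92 left

voxel count = 92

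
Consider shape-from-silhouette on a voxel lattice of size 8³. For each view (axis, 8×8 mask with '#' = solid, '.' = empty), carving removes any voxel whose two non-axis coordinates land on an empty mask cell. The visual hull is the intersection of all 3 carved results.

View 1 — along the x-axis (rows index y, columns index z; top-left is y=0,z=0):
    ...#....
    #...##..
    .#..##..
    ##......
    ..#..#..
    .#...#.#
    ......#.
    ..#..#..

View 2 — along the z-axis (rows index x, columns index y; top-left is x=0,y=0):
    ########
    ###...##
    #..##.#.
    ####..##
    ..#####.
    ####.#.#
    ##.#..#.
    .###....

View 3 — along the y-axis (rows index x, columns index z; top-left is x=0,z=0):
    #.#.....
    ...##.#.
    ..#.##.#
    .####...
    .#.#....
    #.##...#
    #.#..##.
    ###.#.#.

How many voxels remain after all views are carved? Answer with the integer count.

start: 8×8×8 = 512 voxels
[1] x-view keeps 17 columns → grid now 136
[2] z-view keeps 41 columns → grid now 85
[3] y-view keeps 28 columns → grid now 34

|visual hull| = 34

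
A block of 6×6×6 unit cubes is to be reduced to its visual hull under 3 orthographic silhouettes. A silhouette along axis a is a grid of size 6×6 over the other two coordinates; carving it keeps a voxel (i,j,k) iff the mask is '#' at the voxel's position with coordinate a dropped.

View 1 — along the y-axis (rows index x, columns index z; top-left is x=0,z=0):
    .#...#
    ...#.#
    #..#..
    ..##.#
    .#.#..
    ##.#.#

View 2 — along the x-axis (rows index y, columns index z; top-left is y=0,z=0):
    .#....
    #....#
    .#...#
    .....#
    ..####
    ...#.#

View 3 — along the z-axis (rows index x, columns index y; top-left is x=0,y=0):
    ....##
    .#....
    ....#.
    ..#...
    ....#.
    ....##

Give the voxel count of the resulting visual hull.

remaining voxels: 10

before carving: 216 voxels (6×6×6)
after view 1 [y-axis, 15 of 36 cells solid] → remaining = 90
after view 2 [x-axis, 12 of 36 cells solid] → remaining = 39
after view 3 [z-axis, 8 of 36 cells solid] → remaining = 10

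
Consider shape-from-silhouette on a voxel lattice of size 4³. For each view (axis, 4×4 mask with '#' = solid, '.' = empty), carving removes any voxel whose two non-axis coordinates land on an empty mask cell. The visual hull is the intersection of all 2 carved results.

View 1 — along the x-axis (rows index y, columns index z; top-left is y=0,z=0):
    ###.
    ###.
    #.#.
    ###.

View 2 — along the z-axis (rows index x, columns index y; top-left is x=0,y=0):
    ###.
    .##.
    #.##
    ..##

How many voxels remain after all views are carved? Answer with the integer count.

before carving: 64 voxels (4×4×4)
carve view 1 (along x, YZ-mask fill 11/16): 44 voxels remain
carve view 2 (along z, XY-mask fill 10/16): 26 voxels remain

remaining voxels: 26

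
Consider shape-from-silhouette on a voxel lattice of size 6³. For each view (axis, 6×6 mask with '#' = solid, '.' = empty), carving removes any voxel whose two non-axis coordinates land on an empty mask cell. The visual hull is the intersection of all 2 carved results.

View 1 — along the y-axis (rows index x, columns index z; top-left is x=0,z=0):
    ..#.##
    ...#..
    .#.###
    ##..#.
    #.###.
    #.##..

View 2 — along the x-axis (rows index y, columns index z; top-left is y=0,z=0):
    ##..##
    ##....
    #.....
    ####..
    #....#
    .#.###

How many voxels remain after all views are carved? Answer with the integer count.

48 voxels

before carving: 216 voxels (6×6×6)
carve view 1 (along y, XZ-mask fill 18/36): 108 voxels remain
carve view 2 (along x, YZ-mask fill 17/36): 48 voxels remain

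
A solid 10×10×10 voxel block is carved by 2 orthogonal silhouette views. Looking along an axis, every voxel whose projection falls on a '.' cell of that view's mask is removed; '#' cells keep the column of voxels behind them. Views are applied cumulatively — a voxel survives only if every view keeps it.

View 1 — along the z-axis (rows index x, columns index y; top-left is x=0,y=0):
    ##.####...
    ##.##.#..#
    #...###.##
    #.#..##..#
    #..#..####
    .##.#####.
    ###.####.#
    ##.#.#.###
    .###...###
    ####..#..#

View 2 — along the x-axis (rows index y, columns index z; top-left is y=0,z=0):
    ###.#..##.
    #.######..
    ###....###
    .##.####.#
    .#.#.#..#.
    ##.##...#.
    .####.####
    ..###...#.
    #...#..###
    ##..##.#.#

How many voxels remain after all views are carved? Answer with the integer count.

|visual hull| = 376

before carving: 1000 voxels (10×10×10)
V1 z: intersect with XY mask (63 set) -- 630 left
V2 x: intersect with YZ mask (58 set) -- 376 left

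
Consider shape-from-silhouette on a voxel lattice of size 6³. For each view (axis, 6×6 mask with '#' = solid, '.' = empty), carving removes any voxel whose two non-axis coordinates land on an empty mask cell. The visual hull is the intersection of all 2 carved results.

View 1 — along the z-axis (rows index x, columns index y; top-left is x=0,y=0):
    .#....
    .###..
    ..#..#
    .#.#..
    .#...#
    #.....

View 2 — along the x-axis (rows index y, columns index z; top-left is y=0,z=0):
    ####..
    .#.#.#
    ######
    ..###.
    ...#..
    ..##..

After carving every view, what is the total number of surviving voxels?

38 voxels

initial block: 6^3 = 216
step 1: project along z, AND mask (11/36) → |grid| = 66
step 2: project along x, AND mask (19/36) → |grid| = 38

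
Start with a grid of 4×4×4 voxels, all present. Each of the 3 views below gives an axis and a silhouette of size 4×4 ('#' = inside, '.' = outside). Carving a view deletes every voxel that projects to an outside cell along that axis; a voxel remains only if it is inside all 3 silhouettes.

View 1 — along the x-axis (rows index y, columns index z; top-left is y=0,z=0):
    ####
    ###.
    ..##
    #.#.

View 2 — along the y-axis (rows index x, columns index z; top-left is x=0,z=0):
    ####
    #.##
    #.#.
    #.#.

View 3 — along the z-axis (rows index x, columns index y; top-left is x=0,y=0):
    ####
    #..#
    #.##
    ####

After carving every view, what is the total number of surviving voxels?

initial block: 4^3 = 64
[1] x-view keeps 11 columns → grid now 44
[2] y-view keeps 11 columns → grid now 34
[3] z-view keeps 13 columns → grid now 28

voxel count = 28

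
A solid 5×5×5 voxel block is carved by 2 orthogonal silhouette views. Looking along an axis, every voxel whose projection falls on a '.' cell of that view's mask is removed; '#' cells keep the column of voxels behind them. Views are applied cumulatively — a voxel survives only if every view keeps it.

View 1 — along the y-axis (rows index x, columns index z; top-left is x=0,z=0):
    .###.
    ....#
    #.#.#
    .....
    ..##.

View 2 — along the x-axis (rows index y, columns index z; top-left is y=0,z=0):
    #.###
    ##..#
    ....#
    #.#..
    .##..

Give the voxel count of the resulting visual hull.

full grid |V| = 125
step 1: project along y, AND mask (9/25) → |grid| = 45
step 2: project along x, AND mask (12/25) → |grid| = 22

voxel count = 22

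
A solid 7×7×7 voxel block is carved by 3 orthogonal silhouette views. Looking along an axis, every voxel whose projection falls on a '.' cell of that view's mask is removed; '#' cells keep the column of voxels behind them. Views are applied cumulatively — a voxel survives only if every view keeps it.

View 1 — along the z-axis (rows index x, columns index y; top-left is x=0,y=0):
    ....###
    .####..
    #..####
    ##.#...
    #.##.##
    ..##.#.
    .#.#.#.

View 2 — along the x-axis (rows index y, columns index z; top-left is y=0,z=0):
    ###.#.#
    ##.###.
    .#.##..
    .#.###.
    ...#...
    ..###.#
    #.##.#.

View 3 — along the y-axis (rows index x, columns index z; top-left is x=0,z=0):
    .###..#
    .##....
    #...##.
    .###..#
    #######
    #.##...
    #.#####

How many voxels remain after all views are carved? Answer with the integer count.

full grid |V| = 343
after view 1 [z-axis, 26 of 49 cells solid] → remaining = 182
after view 2 [x-axis, 26 of 49 cells solid] → remaining = 98
after view 3 [y-axis, 29 of 49 cells solid] → remaining = 58

remaining voxels: 58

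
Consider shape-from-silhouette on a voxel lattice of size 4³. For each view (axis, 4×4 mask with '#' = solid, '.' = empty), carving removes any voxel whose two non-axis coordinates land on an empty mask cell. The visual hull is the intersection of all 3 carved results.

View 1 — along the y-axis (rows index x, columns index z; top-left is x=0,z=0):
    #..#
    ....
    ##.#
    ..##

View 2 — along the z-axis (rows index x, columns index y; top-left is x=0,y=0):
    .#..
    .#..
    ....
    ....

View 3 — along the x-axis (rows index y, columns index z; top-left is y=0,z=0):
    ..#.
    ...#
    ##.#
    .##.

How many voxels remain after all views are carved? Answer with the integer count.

full grid |V| = 64
  1. axis=1 (XZ plane), |mask|=7  ⇒  voxels=28
  2. axis=2 (XY plane), |mask|=2  ⇒  voxels=2
  3. axis=0 (YZ plane), |mask|=7  ⇒  voxels=1

1 voxels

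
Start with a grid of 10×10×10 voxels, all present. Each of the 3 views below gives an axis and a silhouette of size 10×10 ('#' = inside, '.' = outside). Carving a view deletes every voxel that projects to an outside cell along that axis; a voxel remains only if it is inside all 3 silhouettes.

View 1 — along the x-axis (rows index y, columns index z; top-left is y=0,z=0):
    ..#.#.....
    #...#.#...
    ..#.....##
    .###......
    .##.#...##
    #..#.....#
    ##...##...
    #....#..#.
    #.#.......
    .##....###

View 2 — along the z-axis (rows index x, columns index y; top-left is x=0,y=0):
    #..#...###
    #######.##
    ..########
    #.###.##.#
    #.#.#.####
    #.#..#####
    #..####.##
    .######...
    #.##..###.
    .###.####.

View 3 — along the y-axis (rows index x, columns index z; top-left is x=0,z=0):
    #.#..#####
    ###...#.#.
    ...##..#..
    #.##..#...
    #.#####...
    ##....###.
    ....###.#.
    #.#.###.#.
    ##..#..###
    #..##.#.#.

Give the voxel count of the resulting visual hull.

start: 10×10×10 = 1000 voxels
after view 1 [x-axis, 33 of 100 cells solid] → remaining = 330
after view 2 [z-axis, 69 of 100 cells solid] → remaining = 227
after view 3 [y-axis, 51 of 100 cells solid] → remaining = 107

remaining voxels: 107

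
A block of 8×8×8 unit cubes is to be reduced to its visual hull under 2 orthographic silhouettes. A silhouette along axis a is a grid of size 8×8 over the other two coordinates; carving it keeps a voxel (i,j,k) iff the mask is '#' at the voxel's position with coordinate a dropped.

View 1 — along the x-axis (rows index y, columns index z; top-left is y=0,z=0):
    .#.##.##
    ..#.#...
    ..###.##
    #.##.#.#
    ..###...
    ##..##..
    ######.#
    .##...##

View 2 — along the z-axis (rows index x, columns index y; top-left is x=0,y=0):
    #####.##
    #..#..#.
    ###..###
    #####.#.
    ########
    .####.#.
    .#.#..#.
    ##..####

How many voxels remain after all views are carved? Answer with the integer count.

start: 8×8×8 = 512 voxels
  1. axis=0 (YZ plane), |mask|=35  ⇒  voxels=280
  2. axis=2 (XY plane), |mask|=44  ⇒  voxels=198

voxel count = 198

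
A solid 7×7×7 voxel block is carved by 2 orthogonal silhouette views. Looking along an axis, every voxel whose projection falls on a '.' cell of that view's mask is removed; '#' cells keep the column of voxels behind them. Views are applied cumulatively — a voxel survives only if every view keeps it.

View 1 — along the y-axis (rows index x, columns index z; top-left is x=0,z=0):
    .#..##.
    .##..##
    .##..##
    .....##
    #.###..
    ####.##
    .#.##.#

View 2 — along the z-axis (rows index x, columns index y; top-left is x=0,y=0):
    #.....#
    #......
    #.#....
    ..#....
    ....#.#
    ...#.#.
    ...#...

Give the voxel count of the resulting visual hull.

initial block: 7^3 = 343
  1. axis=1 (XZ plane), |mask|=27  ⇒  voxels=189
  2. axis=2 (XY plane), |mask|=11  ⇒  voxels=44

|visual hull| = 44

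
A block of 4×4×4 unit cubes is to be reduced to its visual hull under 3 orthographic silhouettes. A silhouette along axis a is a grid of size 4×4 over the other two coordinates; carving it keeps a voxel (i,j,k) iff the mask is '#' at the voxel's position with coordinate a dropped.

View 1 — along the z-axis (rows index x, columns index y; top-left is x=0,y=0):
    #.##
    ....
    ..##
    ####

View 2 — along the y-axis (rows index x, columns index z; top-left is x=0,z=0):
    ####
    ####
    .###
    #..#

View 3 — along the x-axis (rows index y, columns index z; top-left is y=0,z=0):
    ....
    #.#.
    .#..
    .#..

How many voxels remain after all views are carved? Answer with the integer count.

5 voxels

full grid |V| = 64
[1] z-view keeps 9 columns → grid now 36
[2] y-view keeps 13 columns → grid now 26
[3] x-view keeps 4 columns → grid now 5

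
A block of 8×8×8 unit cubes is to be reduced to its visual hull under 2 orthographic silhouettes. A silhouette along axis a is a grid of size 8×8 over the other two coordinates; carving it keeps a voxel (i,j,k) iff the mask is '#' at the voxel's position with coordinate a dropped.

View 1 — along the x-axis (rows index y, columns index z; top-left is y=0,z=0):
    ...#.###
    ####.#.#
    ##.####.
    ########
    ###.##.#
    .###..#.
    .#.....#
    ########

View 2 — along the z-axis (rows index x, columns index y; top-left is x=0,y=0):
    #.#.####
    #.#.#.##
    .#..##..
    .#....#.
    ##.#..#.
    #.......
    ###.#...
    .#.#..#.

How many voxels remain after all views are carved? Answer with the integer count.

full grid |V| = 512
carve view 1 (along x, YZ-mask fill 44/64): 352 voxels remain
carve view 2 (along z, XY-mask fill 28/64): 142 voxels remain

voxel count = 142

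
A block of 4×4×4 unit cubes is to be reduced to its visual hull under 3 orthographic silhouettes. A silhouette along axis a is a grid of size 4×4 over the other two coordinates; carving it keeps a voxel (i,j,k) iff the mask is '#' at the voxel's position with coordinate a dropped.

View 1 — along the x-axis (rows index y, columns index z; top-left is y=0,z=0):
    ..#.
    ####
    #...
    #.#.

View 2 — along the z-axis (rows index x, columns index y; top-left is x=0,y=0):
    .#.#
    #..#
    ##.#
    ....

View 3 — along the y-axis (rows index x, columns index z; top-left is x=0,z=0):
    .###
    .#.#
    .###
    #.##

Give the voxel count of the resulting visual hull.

voxel count = 9

full grid |V| = 64
[1] x-view keeps 8 columns → grid now 32
[2] z-view keeps 7 columns → grid now 16
[3] y-view keeps 11 columns → grid now 9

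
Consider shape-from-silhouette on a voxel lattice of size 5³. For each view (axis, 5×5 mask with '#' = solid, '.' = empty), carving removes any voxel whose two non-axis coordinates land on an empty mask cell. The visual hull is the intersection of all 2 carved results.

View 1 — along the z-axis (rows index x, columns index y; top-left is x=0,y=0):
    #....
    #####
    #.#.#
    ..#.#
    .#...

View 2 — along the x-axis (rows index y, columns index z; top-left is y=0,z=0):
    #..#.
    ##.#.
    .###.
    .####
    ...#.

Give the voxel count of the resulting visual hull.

|visual hull| = 28

before carving: 125 voxels (5×5×5)
carve view 1 (along z, XY-mask fill 12/25): 60 voxels remain
carve view 2 (along x, YZ-mask fill 13/25): 28 voxels remain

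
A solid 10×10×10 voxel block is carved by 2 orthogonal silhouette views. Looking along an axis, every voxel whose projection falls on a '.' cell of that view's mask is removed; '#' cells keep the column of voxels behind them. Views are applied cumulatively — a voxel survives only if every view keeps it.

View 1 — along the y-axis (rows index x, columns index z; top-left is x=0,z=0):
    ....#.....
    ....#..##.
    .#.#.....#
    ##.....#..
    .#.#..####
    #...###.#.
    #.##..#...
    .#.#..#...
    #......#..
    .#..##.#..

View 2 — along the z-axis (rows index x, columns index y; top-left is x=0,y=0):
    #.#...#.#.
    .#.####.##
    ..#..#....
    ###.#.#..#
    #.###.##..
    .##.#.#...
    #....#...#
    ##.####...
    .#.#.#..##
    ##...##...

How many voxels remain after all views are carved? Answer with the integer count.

start: 10×10×10 = 1000 voxels
carve view 1 (along y, XZ-mask fill 34/100): 340 voxels remain
carve view 2 (along z, XY-mask fill 47/100): 161 voxels remain

voxel count = 161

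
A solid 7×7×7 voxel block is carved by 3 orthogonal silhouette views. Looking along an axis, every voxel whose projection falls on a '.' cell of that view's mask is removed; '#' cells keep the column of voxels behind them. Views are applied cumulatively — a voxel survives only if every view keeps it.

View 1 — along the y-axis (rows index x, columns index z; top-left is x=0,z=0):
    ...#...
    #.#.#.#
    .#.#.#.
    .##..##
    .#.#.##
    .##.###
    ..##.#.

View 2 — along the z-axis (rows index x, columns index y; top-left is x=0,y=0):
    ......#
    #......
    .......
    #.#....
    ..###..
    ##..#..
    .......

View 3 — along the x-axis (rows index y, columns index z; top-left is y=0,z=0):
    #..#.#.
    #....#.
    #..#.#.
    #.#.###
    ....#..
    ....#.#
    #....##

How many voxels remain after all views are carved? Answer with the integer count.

remaining voxels: 10

full grid |V| = 343
after view 1 [y-axis, 24 of 49 cells solid] → remaining = 168
after view 2 [z-axis, 10 of 49 cells solid] → remaining = 40
after view 3 [x-axis, 19 of 49 cells solid] → remaining = 10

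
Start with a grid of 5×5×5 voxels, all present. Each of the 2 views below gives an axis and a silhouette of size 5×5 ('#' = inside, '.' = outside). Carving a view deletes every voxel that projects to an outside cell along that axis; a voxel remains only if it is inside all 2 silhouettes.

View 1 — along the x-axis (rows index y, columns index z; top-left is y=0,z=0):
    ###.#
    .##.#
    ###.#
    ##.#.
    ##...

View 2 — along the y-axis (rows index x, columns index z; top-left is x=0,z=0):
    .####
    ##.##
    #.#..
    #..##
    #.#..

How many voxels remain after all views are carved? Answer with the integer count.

47 voxels

initial block: 5^3 = 125
  1. axis=0 (YZ plane), |mask|=16  ⇒  voxels=80
  2. axis=1 (XZ plane), |mask|=15  ⇒  voxels=47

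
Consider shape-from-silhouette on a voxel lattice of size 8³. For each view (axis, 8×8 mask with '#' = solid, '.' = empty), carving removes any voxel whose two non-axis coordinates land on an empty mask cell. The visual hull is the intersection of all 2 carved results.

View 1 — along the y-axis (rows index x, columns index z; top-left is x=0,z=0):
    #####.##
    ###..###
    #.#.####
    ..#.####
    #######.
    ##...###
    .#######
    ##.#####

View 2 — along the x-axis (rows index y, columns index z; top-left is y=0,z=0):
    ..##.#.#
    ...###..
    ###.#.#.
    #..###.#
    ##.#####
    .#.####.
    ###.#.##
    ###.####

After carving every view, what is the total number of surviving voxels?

voxel count = 263

initial block: 8^3 = 512
V1 y: intersect with XZ mask (50 set) -- 400 left
V2 x: intersect with YZ mask (42 set) -- 263 left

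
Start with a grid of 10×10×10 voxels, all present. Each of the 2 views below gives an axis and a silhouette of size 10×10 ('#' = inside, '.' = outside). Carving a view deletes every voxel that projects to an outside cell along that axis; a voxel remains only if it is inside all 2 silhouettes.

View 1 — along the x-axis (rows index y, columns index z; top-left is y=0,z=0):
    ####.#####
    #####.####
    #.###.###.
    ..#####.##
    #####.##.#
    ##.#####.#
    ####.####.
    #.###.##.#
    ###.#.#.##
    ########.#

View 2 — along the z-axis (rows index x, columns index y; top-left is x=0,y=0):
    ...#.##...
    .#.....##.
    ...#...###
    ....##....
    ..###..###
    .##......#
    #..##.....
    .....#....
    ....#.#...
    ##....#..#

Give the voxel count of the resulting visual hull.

initial block: 10^3 = 1000
  1. axis=0 (YZ plane), |mask|=79  ⇒  voxels=790
  2. axis=2 (XY plane), |mask|=31  ⇒  voxels=245

245 voxels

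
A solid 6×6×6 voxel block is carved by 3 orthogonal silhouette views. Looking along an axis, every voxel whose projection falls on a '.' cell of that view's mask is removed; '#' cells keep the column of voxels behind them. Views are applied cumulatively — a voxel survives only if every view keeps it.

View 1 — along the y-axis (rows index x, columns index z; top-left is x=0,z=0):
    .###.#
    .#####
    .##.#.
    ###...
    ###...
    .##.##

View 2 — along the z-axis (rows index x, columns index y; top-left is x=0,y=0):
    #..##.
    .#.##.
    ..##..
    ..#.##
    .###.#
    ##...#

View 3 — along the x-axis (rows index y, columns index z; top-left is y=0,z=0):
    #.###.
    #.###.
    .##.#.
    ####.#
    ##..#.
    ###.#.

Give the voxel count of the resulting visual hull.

45 voxels

start: 6×6×6 = 216 voxels
V1 y: intersect with XZ mask (22 set) -- 132 left
V2 z: intersect with XY mask (18 set) -- 66 left
V3 x: intersect with YZ mask (23 set) -- 45 left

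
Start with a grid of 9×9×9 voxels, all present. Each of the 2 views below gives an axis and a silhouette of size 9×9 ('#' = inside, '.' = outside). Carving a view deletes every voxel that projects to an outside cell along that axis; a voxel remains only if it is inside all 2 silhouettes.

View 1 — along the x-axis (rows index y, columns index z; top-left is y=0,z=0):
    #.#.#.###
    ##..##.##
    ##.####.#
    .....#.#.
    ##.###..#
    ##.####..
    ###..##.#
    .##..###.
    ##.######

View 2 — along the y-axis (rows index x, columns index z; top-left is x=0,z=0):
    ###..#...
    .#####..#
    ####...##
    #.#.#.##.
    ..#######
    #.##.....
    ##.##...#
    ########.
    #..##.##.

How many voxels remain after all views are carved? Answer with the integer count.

remaining voxels: 274

before carving: 729 voxels (9×9×9)
[1] x-view keeps 52 columns → grid now 468
[2] y-view keeps 49 columns → grid now 274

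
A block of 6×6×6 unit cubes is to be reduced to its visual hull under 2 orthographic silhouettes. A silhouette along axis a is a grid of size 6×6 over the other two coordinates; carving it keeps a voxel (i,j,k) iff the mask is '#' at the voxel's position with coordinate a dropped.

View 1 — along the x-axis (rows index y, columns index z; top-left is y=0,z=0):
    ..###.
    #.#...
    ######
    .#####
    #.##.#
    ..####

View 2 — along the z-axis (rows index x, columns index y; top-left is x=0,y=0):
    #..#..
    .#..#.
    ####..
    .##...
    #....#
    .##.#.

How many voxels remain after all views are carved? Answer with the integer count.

initial block: 6^3 = 216
carve view 1 (along x, YZ-mask fill 24/36): 144 voxels remain
carve view 2 (along z, XY-mask fill 15/36): 57 voxels remain

57 voxels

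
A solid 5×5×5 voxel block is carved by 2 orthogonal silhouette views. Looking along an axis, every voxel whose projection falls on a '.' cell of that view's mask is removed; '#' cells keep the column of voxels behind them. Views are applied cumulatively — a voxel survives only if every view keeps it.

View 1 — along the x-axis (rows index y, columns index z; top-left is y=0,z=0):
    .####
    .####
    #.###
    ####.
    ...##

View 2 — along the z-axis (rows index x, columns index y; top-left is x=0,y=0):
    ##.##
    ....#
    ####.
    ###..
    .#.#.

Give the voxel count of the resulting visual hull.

remaining voxels: 52

full grid |V| = 125
V1 x: intersect with YZ mask (18 set) -- 90 left
V2 z: intersect with XY mask (14 set) -- 52 left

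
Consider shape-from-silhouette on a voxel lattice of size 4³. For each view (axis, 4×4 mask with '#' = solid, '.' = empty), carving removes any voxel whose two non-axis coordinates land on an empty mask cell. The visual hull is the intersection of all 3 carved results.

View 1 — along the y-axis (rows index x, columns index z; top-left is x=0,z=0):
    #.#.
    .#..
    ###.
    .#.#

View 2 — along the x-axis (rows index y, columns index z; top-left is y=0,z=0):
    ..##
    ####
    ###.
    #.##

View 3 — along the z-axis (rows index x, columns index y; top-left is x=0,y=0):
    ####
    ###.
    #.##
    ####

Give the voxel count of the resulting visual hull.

full grid |V| = 64
[1] y-view keeps 8 columns → grid now 32
[2] x-view keeps 12 columns → grid now 23
[3] z-view keeps 14 columns → grid now 20

voxel count = 20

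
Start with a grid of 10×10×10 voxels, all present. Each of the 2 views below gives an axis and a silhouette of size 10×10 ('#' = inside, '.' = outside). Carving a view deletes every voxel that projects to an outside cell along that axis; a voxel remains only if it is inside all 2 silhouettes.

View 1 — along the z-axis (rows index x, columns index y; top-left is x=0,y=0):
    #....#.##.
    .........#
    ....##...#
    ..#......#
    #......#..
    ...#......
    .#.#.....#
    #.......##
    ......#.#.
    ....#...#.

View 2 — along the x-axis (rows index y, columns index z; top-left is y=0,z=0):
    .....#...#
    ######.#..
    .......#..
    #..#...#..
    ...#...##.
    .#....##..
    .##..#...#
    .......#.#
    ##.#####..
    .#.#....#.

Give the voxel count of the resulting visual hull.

remaining voxels: 83

initial block: 10^3 = 1000
V1 z: intersect with XY mask (23 set) -- 230 left
V2 x: intersect with YZ mask (35 set) -- 83 left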